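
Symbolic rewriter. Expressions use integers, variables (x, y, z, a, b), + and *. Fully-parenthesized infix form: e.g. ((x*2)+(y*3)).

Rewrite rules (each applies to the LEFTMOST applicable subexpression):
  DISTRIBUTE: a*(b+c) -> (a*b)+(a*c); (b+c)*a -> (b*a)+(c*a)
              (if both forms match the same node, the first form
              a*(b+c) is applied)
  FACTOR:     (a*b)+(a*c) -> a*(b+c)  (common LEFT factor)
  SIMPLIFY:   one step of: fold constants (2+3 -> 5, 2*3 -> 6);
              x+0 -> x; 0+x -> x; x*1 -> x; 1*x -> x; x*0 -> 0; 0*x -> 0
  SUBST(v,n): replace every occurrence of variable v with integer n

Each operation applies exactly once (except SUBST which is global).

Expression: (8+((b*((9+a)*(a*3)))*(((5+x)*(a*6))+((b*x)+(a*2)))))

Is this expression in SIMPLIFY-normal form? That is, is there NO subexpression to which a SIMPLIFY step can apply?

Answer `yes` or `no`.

Answer: yes

Derivation:
Expression: (8+((b*((9+a)*(a*3)))*(((5+x)*(a*6))+((b*x)+(a*2)))))
Scanning for simplifiable subexpressions (pre-order)...
  at root: (8+((b*((9+a)*(a*3)))*(((5+x)*(a*6))+((b*x)+(a*2))))) (not simplifiable)
  at R: ((b*((9+a)*(a*3)))*(((5+x)*(a*6))+((b*x)+(a*2)))) (not simplifiable)
  at RL: (b*((9+a)*(a*3))) (not simplifiable)
  at RLR: ((9+a)*(a*3)) (not simplifiable)
  at RLRL: (9+a) (not simplifiable)
  at RLRR: (a*3) (not simplifiable)
  at RR: (((5+x)*(a*6))+((b*x)+(a*2))) (not simplifiable)
  at RRL: ((5+x)*(a*6)) (not simplifiable)
  at RRLL: (5+x) (not simplifiable)
  at RRLR: (a*6) (not simplifiable)
  at RRR: ((b*x)+(a*2)) (not simplifiable)
  at RRRL: (b*x) (not simplifiable)
  at RRRR: (a*2) (not simplifiable)
Result: no simplifiable subexpression found -> normal form.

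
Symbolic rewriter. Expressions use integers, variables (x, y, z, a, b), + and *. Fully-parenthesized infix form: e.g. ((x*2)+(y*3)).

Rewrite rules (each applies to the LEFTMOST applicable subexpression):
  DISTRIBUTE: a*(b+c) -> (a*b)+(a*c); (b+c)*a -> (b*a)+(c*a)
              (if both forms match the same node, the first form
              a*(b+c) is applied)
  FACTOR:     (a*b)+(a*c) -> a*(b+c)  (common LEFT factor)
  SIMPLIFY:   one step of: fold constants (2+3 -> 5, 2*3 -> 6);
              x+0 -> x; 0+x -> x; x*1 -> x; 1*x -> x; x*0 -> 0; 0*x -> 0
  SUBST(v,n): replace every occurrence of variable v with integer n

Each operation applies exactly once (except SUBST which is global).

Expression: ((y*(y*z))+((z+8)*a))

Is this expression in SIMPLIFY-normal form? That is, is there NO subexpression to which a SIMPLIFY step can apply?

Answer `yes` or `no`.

Answer: yes

Derivation:
Expression: ((y*(y*z))+((z+8)*a))
Scanning for simplifiable subexpressions (pre-order)...
  at root: ((y*(y*z))+((z+8)*a)) (not simplifiable)
  at L: (y*(y*z)) (not simplifiable)
  at LR: (y*z) (not simplifiable)
  at R: ((z+8)*a) (not simplifiable)
  at RL: (z+8) (not simplifiable)
Result: no simplifiable subexpression found -> normal form.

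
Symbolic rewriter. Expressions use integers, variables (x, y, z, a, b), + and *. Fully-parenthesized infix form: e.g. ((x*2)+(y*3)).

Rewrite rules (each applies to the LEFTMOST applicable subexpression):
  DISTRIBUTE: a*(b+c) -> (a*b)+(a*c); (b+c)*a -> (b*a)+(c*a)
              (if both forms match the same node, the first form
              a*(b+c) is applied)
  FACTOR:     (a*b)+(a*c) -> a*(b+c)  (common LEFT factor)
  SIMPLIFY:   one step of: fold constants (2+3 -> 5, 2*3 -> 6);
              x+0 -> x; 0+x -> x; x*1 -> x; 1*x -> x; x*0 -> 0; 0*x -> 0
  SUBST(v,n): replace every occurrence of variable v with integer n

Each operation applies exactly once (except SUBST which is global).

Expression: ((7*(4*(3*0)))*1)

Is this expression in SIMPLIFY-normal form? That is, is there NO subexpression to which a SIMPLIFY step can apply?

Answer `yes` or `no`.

Expression: ((7*(4*(3*0)))*1)
Scanning for simplifiable subexpressions (pre-order)...
  at root: ((7*(4*(3*0)))*1) (SIMPLIFIABLE)
  at L: (7*(4*(3*0))) (not simplifiable)
  at LR: (4*(3*0)) (not simplifiable)
  at LRR: (3*0) (SIMPLIFIABLE)
Found simplifiable subexpr at path root: ((7*(4*(3*0)))*1)
One SIMPLIFY step would give: (7*(4*(3*0)))
-> NOT in normal form.

Answer: no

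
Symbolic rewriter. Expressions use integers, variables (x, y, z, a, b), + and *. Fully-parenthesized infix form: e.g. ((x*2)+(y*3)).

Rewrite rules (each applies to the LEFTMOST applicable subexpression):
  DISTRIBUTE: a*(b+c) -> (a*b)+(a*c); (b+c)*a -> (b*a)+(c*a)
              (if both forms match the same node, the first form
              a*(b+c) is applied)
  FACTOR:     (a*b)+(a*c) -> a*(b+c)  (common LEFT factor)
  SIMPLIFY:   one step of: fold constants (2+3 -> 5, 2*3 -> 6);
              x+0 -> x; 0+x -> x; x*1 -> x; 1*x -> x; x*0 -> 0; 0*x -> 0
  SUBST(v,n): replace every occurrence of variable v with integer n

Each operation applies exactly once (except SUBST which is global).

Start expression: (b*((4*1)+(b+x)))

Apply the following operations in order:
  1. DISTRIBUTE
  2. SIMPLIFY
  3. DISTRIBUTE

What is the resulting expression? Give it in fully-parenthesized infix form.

Answer: ((b*4)+((b*b)+(b*x)))

Derivation:
Start: (b*((4*1)+(b+x)))
Apply DISTRIBUTE at root (target: (b*((4*1)+(b+x)))): (b*((4*1)+(b+x))) -> ((b*(4*1))+(b*(b+x)))
Apply SIMPLIFY at LR (target: (4*1)): ((b*(4*1))+(b*(b+x))) -> ((b*4)+(b*(b+x)))
Apply DISTRIBUTE at R (target: (b*(b+x))): ((b*4)+(b*(b+x))) -> ((b*4)+((b*b)+(b*x)))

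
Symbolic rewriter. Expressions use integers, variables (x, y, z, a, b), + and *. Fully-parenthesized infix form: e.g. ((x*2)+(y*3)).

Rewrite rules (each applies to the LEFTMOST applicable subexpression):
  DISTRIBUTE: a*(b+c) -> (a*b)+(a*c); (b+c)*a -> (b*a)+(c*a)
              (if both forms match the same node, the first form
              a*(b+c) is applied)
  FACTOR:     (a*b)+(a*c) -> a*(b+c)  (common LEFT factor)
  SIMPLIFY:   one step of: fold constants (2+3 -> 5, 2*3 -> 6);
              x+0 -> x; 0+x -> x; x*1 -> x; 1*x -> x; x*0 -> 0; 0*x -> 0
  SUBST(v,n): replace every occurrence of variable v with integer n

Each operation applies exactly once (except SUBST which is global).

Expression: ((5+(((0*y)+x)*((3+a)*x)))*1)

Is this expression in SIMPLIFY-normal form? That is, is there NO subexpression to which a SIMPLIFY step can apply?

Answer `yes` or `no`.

Answer: no

Derivation:
Expression: ((5+(((0*y)+x)*((3+a)*x)))*1)
Scanning for simplifiable subexpressions (pre-order)...
  at root: ((5+(((0*y)+x)*((3+a)*x)))*1) (SIMPLIFIABLE)
  at L: (5+(((0*y)+x)*((3+a)*x))) (not simplifiable)
  at LR: (((0*y)+x)*((3+a)*x)) (not simplifiable)
  at LRL: ((0*y)+x) (not simplifiable)
  at LRLL: (0*y) (SIMPLIFIABLE)
  at LRR: ((3+a)*x) (not simplifiable)
  at LRRL: (3+a) (not simplifiable)
Found simplifiable subexpr at path root: ((5+(((0*y)+x)*((3+a)*x)))*1)
One SIMPLIFY step would give: (5+(((0*y)+x)*((3+a)*x)))
-> NOT in normal form.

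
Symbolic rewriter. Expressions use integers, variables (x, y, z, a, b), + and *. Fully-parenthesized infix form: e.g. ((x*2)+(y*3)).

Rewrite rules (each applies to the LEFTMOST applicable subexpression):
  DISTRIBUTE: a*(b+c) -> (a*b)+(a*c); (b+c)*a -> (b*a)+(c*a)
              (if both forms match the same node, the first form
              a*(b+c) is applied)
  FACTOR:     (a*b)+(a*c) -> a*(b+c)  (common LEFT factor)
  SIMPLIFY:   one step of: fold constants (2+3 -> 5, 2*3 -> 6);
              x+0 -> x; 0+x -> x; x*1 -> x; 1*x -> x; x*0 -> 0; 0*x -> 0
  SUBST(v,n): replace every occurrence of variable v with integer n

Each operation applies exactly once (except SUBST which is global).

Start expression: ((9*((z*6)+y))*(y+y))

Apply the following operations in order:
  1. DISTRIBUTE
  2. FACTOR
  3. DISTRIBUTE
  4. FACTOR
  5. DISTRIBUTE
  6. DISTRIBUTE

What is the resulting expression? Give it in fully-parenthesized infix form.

Answer: ((((9*(z*6))+(9*y))*y)+((9*((z*6)+y))*y))

Derivation:
Start: ((9*((z*6)+y))*(y+y))
Apply DISTRIBUTE at root (target: ((9*((z*6)+y))*(y+y))): ((9*((z*6)+y))*(y+y)) -> (((9*((z*6)+y))*y)+((9*((z*6)+y))*y))
Apply FACTOR at root (target: (((9*((z*6)+y))*y)+((9*((z*6)+y))*y))): (((9*((z*6)+y))*y)+((9*((z*6)+y))*y)) -> ((9*((z*6)+y))*(y+y))
Apply DISTRIBUTE at root (target: ((9*((z*6)+y))*(y+y))): ((9*((z*6)+y))*(y+y)) -> (((9*((z*6)+y))*y)+((9*((z*6)+y))*y))
Apply FACTOR at root (target: (((9*((z*6)+y))*y)+((9*((z*6)+y))*y))): (((9*((z*6)+y))*y)+((9*((z*6)+y))*y)) -> ((9*((z*6)+y))*(y+y))
Apply DISTRIBUTE at root (target: ((9*((z*6)+y))*(y+y))): ((9*((z*6)+y))*(y+y)) -> (((9*((z*6)+y))*y)+((9*((z*6)+y))*y))
Apply DISTRIBUTE at LL (target: (9*((z*6)+y))): (((9*((z*6)+y))*y)+((9*((z*6)+y))*y)) -> ((((9*(z*6))+(9*y))*y)+((9*((z*6)+y))*y))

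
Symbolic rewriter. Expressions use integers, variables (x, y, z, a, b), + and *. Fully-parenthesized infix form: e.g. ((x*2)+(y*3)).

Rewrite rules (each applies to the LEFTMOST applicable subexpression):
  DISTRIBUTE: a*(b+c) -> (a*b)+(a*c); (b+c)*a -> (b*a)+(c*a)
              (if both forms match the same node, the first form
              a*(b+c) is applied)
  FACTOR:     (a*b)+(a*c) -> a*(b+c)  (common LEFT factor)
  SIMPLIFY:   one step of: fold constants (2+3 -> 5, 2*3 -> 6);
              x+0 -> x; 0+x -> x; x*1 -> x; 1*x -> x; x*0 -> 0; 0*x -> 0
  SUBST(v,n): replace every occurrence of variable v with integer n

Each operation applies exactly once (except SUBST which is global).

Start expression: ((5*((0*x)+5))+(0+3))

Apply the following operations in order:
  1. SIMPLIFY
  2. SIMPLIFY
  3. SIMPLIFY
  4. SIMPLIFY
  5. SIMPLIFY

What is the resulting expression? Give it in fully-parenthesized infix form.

Start: ((5*((0*x)+5))+(0+3))
Apply SIMPLIFY at LRL (target: (0*x)): ((5*((0*x)+5))+(0+3)) -> ((5*(0+5))+(0+3))
Apply SIMPLIFY at LR (target: (0+5)): ((5*(0+5))+(0+3)) -> ((5*5)+(0+3))
Apply SIMPLIFY at L (target: (5*5)): ((5*5)+(0+3)) -> (25+(0+3))
Apply SIMPLIFY at R (target: (0+3)): (25+(0+3)) -> (25+3)
Apply SIMPLIFY at root (target: (25+3)): (25+3) -> 28

Answer: 28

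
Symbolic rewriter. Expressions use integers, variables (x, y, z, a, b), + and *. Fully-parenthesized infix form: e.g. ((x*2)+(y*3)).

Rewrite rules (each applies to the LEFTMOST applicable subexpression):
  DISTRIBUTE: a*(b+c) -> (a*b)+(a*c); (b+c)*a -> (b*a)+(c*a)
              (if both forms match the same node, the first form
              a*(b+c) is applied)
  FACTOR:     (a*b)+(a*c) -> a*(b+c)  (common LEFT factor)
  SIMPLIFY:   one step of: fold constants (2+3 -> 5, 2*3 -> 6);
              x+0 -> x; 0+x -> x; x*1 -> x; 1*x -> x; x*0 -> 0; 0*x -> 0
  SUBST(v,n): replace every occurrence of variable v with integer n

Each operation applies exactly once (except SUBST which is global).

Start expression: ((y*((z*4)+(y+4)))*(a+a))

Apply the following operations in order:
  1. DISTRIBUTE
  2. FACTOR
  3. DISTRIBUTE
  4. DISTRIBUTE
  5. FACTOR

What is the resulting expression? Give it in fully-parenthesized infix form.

Answer: (((y*((z*4)+(y+4)))*a)+((y*((z*4)+(y+4)))*a))

Derivation:
Start: ((y*((z*4)+(y+4)))*(a+a))
Apply DISTRIBUTE at root (target: ((y*((z*4)+(y+4)))*(a+a))): ((y*((z*4)+(y+4)))*(a+a)) -> (((y*((z*4)+(y+4)))*a)+((y*((z*4)+(y+4)))*a))
Apply FACTOR at root (target: (((y*((z*4)+(y+4)))*a)+((y*((z*4)+(y+4)))*a))): (((y*((z*4)+(y+4)))*a)+((y*((z*4)+(y+4)))*a)) -> ((y*((z*4)+(y+4)))*(a+a))
Apply DISTRIBUTE at root (target: ((y*((z*4)+(y+4)))*(a+a))): ((y*((z*4)+(y+4)))*(a+a)) -> (((y*((z*4)+(y+4)))*a)+((y*((z*4)+(y+4)))*a))
Apply DISTRIBUTE at LL (target: (y*((z*4)+(y+4)))): (((y*((z*4)+(y+4)))*a)+((y*((z*4)+(y+4)))*a)) -> ((((y*(z*4))+(y*(y+4)))*a)+((y*((z*4)+(y+4)))*a))
Apply FACTOR at LL (target: ((y*(z*4))+(y*(y+4)))): ((((y*(z*4))+(y*(y+4)))*a)+((y*((z*4)+(y+4)))*a)) -> (((y*((z*4)+(y+4)))*a)+((y*((z*4)+(y+4)))*a))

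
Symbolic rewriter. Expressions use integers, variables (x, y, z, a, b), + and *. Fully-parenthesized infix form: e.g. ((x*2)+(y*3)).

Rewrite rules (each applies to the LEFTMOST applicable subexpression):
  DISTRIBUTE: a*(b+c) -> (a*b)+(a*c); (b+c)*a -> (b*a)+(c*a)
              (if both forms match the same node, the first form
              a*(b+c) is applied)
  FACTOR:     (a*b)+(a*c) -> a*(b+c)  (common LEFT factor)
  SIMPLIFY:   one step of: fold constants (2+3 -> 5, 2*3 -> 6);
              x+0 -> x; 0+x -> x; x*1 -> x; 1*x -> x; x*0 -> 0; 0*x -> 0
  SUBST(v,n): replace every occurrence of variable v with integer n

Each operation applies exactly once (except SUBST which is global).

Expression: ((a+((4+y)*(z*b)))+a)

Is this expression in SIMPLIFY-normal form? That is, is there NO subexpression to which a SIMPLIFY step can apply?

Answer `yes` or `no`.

Answer: yes

Derivation:
Expression: ((a+((4+y)*(z*b)))+a)
Scanning for simplifiable subexpressions (pre-order)...
  at root: ((a+((4+y)*(z*b)))+a) (not simplifiable)
  at L: (a+((4+y)*(z*b))) (not simplifiable)
  at LR: ((4+y)*(z*b)) (not simplifiable)
  at LRL: (4+y) (not simplifiable)
  at LRR: (z*b) (not simplifiable)
Result: no simplifiable subexpression found -> normal form.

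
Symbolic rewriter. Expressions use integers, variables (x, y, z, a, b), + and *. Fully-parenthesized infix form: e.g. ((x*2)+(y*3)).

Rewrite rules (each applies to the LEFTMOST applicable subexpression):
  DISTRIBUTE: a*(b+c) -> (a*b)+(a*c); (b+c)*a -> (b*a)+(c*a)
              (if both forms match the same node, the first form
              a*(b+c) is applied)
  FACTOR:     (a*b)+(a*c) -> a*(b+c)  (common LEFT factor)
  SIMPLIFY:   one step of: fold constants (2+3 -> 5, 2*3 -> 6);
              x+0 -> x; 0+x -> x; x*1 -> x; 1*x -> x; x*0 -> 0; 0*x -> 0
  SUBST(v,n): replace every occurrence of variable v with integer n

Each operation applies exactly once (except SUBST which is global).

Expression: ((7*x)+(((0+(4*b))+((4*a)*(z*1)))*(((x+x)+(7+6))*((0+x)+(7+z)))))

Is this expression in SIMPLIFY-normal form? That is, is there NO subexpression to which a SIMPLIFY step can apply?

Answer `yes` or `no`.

Expression: ((7*x)+(((0+(4*b))+((4*a)*(z*1)))*(((x+x)+(7+6))*((0+x)+(7+z)))))
Scanning for simplifiable subexpressions (pre-order)...
  at root: ((7*x)+(((0+(4*b))+((4*a)*(z*1)))*(((x+x)+(7+6))*((0+x)+(7+z))))) (not simplifiable)
  at L: (7*x) (not simplifiable)
  at R: (((0+(4*b))+((4*a)*(z*1)))*(((x+x)+(7+6))*((0+x)+(7+z)))) (not simplifiable)
  at RL: ((0+(4*b))+((4*a)*(z*1))) (not simplifiable)
  at RLL: (0+(4*b)) (SIMPLIFIABLE)
  at RLLR: (4*b) (not simplifiable)
  at RLR: ((4*a)*(z*1)) (not simplifiable)
  at RLRL: (4*a) (not simplifiable)
  at RLRR: (z*1) (SIMPLIFIABLE)
  at RR: (((x+x)+(7+6))*((0+x)+(7+z))) (not simplifiable)
  at RRL: ((x+x)+(7+6)) (not simplifiable)
  at RRLL: (x+x) (not simplifiable)
  at RRLR: (7+6) (SIMPLIFIABLE)
  at RRR: ((0+x)+(7+z)) (not simplifiable)
  at RRRL: (0+x) (SIMPLIFIABLE)
  at RRRR: (7+z) (not simplifiable)
Found simplifiable subexpr at path RLL: (0+(4*b))
One SIMPLIFY step would give: ((7*x)+(((4*b)+((4*a)*(z*1)))*(((x+x)+(7+6))*((0+x)+(7+z)))))
-> NOT in normal form.

Answer: no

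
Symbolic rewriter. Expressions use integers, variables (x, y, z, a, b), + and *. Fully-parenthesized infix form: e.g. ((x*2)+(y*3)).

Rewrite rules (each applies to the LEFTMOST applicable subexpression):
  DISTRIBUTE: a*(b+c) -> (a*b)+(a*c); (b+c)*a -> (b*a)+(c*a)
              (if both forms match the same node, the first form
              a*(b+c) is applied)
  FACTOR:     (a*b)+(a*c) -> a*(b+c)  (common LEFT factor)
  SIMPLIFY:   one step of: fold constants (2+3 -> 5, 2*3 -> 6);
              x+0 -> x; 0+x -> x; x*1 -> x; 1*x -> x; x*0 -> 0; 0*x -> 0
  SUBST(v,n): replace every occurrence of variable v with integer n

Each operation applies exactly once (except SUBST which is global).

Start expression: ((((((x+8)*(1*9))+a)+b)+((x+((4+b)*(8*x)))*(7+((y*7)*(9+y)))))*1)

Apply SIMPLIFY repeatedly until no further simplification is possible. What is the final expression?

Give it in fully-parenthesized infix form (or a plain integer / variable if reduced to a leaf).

Answer: (((((x+8)*9)+a)+b)+((x+((4+b)*(8*x)))*(7+((y*7)*(9+y)))))

Derivation:
Start: ((((((x+8)*(1*9))+a)+b)+((x+((4+b)*(8*x)))*(7+((y*7)*(9+y)))))*1)
Step 1: at root: ((((((x+8)*(1*9))+a)+b)+((x+((4+b)*(8*x)))*(7+((y*7)*(9+y)))))*1) -> (((((x+8)*(1*9))+a)+b)+((x+((4+b)*(8*x)))*(7+((y*7)*(9+y))))); overall: ((((((x+8)*(1*9))+a)+b)+((x+((4+b)*(8*x)))*(7+((y*7)*(9+y)))))*1) -> (((((x+8)*(1*9))+a)+b)+((x+((4+b)*(8*x)))*(7+((y*7)*(9+y)))))
Step 2: at LLLR: (1*9) -> 9; overall: (((((x+8)*(1*9))+a)+b)+((x+((4+b)*(8*x)))*(7+((y*7)*(9+y))))) -> (((((x+8)*9)+a)+b)+((x+((4+b)*(8*x)))*(7+((y*7)*(9+y)))))
Fixed point: (((((x+8)*9)+a)+b)+((x+((4+b)*(8*x)))*(7+((y*7)*(9+y)))))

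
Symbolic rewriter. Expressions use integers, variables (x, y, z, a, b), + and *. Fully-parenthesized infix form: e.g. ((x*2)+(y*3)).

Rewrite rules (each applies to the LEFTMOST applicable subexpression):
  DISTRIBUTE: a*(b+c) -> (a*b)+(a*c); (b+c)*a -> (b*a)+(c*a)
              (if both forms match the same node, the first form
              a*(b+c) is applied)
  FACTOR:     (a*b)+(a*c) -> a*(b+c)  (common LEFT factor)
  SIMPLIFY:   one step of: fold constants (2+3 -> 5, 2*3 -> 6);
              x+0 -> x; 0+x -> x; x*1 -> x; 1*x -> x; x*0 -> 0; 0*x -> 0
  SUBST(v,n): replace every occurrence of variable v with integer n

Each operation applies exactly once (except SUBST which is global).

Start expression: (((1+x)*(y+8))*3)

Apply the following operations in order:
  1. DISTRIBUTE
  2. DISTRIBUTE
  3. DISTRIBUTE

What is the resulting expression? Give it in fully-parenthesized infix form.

Answer: ((((1*y)+(x*y))*3)+(((1+x)*8)*3))

Derivation:
Start: (((1+x)*(y+8))*3)
Apply DISTRIBUTE at L (target: ((1+x)*(y+8))): (((1+x)*(y+8))*3) -> ((((1+x)*y)+((1+x)*8))*3)
Apply DISTRIBUTE at root (target: ((((1+x)*y)+((1+x)*8))*3)): ((((1+x)*y)+((1+x)*8))*3) -> ((((1+x)*y)*3)+(((1+x)*8)*3))
Apply DISTRIBUTE at LL (target: ((1+x)*y)): ((((1+x)*y)*3)+(((1+x)*8)*3)) -> ((((1*y)+(x*y))*3)+(((1+x)*8)*3))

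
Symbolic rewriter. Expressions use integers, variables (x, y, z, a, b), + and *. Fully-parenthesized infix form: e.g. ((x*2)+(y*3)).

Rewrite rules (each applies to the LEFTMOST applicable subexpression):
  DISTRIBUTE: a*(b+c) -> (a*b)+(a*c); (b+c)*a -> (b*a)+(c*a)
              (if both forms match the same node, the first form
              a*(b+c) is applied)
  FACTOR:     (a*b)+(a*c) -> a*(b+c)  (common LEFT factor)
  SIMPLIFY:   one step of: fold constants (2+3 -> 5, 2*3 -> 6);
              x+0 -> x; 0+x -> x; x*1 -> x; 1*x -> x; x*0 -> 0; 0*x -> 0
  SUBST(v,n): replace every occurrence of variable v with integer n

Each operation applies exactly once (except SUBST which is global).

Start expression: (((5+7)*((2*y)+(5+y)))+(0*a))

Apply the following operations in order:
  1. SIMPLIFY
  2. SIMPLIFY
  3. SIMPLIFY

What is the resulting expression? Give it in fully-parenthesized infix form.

Answer: (12*((2*y)+(5+y)))

Derivation:
Start: (((5+7)*((2*y)+(5+y)))+(0*a))
Apply SIMPLIFY at LL (target: (5+7)): (((5+7)*((2*y)+(5+y)))+(0*a)) -> ((12*((2*y)+(5+y)))+(0*a))
Apply SIMPLIFY at R (target: (0*a)): ((12*((2*y)+(5+y)))+(0*a)) -> ((12*((2*y)+(5+y)))+0)
Apply SIMPLIFY at root (target: ((12*((2*y)+(5+y)))+0)): ((12*((2*y)+(5+y)))+0) -> (12*((2*y)+(5+y)))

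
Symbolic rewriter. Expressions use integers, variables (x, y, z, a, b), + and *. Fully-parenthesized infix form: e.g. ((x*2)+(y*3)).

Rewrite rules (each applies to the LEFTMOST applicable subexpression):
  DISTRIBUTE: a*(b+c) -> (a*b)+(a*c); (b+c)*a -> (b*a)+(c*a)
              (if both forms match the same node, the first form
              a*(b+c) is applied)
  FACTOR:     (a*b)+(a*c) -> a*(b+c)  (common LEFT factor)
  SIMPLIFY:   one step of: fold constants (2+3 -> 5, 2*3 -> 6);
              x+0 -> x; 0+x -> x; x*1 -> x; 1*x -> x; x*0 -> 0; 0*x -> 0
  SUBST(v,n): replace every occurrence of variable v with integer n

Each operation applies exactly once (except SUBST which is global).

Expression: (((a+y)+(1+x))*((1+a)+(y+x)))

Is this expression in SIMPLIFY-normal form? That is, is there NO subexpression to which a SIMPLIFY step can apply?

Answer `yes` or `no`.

Expression: (((a+y)+(1+x))*((1+a)+(y+x)))
Scanning for simplifiable subexpressions (pre-order)...
  at root: (((a+y)+(1+x))*((1+a)+(y+x))) (not simplifiable)
  at L: ((a+y)+(1+x)) (not simplifiable)
  at LL: (a+y) (not simplifiable)
  at LR: (1+x) (not simplifiable)
  at R: ((1+a)+(y+x)) (not simplifiable)
  at RL: (1+a) (not simplifiable)
  at RR: (y+x) (not simplifiable)
Result: no simplifiable subexpression found -> normal form.

Answer: yes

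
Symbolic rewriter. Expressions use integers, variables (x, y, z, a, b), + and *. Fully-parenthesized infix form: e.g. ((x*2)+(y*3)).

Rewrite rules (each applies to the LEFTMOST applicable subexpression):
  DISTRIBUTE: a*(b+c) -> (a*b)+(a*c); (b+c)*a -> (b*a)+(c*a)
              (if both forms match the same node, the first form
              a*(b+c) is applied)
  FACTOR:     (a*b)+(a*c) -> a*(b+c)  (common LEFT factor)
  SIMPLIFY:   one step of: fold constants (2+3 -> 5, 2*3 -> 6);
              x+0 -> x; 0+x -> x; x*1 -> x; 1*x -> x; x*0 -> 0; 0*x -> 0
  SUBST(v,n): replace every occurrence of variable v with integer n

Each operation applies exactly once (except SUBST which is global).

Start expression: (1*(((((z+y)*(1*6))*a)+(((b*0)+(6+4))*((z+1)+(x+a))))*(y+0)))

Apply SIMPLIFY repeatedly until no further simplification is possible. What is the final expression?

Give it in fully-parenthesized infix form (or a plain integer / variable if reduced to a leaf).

Start: (1*(((((z+y)*(1*6))*a)+(((b*0)+(6+4))*((z+1)+(x+a))))*(y+0)))
Step 1: at root: (1*(((((z+y)*(1*6))*a)+(((b*0)+(6+4))*((z+1)+(x+a))))*(y+0))) -> (((((z+y)*(1*6))*a)+(((b*0)+(6+4))*((z+1)+(x+a))))*(y+0)); overall: (1*(((((z+y)*(1*6))*a)+(((b*0)+(6+4))*((z+1)+(x+a))))*(y+0))) -> (((((z+y)*(1*6))*a)+(((b*0)+(6+4))*((z+1)+(x+a))))*(y+0))
Step 2: at LLLR: (1*6) -> 6; overall: (((((z+y)*(1*6))*a)+(((b*0)+(6+4))*((z+1)+(x+a))))*(y+0)) -> (((((z+y)*6)*a)+(((b*0)+(6+4))*((z+1)+(x+a))))*(y+0))
Step 3: at LRLL: (b*0) -> 0; overall: (((((z+y)*6)*a)+(((b*0)+(6+4))*((z+1)+(x+a))))*(y+0)) -> (((((z+y)*6)*a)+((0+(6+4))*((z+1)+(x+a))))*(y+0))
Step 4: at LRL: (0+(6+4)) -> (6+4); overall: (((((z+y)*6)*a)+((0+(6+4))*((z+1)+(x+a))))*(y+0)) -> (((((z+y)*6)*a)+((6+4)*((z+1)+(x+a))))*(y+0))
Step 5: at LRL: (6+4) -> 10; overall: (((((z+y)*6)*a)+((6+4)*((z+1)+(x+a))))*(y+0)) -> (((((z+y)*6)*a)+(10*((z+1)+(x+a))))*(y+0))
Step 6: at R: (y+0) -> y; overall: (((((z+y)*6)*a)+(10*((z+1)+(x+a))))*(y+0)) -> (((((z+y)*6)*a)+(10*((z+1)+(x+a))))*y)
Fixed point: (((((z+y)*6)*a)+(10*((z+1)+(x+a))))*y)

Answer: (((((z+y)*6)*a)+(10*((z+1)+(x+a))))*y)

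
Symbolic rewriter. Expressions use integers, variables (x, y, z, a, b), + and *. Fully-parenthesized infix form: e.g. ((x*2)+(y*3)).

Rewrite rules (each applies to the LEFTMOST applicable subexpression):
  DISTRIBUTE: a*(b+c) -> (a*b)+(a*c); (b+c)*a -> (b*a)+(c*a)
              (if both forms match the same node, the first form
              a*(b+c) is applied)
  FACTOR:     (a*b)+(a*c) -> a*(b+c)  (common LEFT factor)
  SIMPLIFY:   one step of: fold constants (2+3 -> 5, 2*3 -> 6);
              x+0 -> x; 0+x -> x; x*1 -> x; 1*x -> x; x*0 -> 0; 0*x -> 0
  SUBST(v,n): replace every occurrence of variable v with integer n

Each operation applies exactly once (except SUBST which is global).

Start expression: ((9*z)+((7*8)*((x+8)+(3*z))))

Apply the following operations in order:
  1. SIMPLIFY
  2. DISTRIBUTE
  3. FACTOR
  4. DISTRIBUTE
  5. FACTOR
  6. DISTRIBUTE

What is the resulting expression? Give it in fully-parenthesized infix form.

Start: ((9*z)+((7*8)*((x+8)+(3*z))))
Apply SIMPLIFY at RL (target: (7*8)): ((9*z)+((7*8)*((x+8)+(3*z)))) -> ((9*z)+(56*((x+8)+(3*z))))
Apply DISTRIBUTE at R (target: (56*((x+8)+(3*z)))): ((9*z)+(56*((x+8)+(3*z)))) -> ((9*z)+((56*(x+8))+(56*(3*z))))
Apply FACTOR at R (target: ((56*(x+8))+(56*(3*z)))): ((9*z)+((56*(x+8))+(56*(3*z)))) -> ((9*z)+(56*((x+8)+(3*z))))
Apply DISTRIBUTE at R (target: (56*((x+8)+(3*z)))): ((9*z)+(56*((x+8)+(3*z)))) -> ((9*z)+((56*(x+8))+(56*(3*z))))
Apply FACTOR at R (target: ((56*(x+8))+(56*(3*z)))): ((9*z)+((56*(x+8))+(56*(3*z)))) -> ((9*z)+(56*((x+8)+(3*z))))
Apply DISTRIBUTE at R (target: (56*((x+8)+(3*z)))): ((9*z)+(56*((x+8)+(3*z)))) -> ((9*z)+((56*(x+8))+(56*(3*z))))

Answer: ((9*z)+((56*(x+8))+(56*(3*z))))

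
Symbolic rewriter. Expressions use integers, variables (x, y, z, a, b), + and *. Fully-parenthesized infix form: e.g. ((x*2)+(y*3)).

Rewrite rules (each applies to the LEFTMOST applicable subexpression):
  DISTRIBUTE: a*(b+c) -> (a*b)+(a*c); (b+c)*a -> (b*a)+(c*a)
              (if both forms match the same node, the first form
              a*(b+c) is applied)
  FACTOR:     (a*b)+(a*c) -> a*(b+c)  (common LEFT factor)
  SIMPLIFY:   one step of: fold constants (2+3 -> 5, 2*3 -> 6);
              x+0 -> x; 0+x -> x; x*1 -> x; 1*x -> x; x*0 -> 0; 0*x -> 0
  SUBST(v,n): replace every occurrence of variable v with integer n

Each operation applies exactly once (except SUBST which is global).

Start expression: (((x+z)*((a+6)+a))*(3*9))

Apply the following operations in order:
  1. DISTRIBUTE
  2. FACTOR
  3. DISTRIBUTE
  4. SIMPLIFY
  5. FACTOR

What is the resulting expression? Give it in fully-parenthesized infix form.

Start: (((x+z)*((a+6)+a))*(3*9))
Apply DISTRIBUTE at L (target: ((x+z)*((a+6)+a))): (((x+z)*((a+6)+a))*(3*9)) -> ((((x+z)*(a+6))+((x+z)*a))*(3*9))
Apply FACTOR at L (target: (((x+z)*(a+6))+((x+z)*a))): ((((x+z)*(a+6))+((x+z)*a))*(3*9)) -> (((x+z)*((a+6)+a))*(3*9))
Apply DISTRIBUTE at L (target: ((x+z)*((a+6)+a))): (((x+z)*((a+6)+a))*(3*9)) -> ((((x+z)*(a+6))+((x+z)*a))*(3*9))
Apply SIMPLIFY at R (target: (3*9)): ((((x+z)*(a+6))+((x+z)*a))*(3*9)) -> ((((x+z)*(a+6))+((x+z)*a))*27)
Apply FACTOR at L (target: (((x+z)*(a+6))+((x+z)*a))): ((((x+z)*(a+6))+((x+z)*a))*27) -> (((x+z)*((a+6)+a))*27)

Answer: (((x+z)*((a+6)+a))*27)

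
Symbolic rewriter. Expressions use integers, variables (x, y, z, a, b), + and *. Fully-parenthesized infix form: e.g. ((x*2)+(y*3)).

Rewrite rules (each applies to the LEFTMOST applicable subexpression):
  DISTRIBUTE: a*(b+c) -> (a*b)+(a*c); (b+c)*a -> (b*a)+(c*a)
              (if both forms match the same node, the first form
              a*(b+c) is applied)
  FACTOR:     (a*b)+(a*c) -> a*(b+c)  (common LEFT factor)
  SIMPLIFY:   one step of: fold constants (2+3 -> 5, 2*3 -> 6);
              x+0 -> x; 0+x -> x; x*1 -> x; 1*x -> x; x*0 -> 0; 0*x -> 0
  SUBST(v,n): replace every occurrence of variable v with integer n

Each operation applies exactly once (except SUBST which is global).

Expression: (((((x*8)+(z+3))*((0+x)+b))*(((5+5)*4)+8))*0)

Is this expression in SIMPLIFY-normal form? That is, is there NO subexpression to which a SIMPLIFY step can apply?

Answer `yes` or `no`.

Expression: (((((x*8)+(z+3))*((0+x)+b))*(((5+5)*4)+8))*0)
Scanning for simplifiable subexpressions (pre-order)...
  at root: (((((x*8)+(z+3))*((0+x)+b))*(((5+5)*4)+8))*0) (SIMPLIFIABLE)
  at L: ((((x*8)+(z+3))*((0+x)+b))*(((5+5)*4)+8)) (not simplifiable)
  at LL: (((x*8)+(z+3))*((0+x)+b)) (not simplifiable)
  at LLL: ((x*8)+(z+3)) (not simplifiable)
  at LLLL: (x*8) (not simplifiable)
  at LLLR: (z+3) (not simplifiable)
  at LLR: ((0+x)+b) (not simplifiable)
  at LLRL: (0+x) (SIMPLIFIABLE)
  at LR: (((5+5)*4)+8) (not simplifiable)
  at LRL: ((5+5)*4) (not simplifiable)
  at LRLL: (5+5) (SIMPLIFIABLE)
Found simplifiable subexpr at path root: (((((x*8)+(z+3))*((0+x)+b))*(((5+5)*4)+8))*0)
One SIMPLIFY step would give: 0
-> NOT in normal form.

Answer: no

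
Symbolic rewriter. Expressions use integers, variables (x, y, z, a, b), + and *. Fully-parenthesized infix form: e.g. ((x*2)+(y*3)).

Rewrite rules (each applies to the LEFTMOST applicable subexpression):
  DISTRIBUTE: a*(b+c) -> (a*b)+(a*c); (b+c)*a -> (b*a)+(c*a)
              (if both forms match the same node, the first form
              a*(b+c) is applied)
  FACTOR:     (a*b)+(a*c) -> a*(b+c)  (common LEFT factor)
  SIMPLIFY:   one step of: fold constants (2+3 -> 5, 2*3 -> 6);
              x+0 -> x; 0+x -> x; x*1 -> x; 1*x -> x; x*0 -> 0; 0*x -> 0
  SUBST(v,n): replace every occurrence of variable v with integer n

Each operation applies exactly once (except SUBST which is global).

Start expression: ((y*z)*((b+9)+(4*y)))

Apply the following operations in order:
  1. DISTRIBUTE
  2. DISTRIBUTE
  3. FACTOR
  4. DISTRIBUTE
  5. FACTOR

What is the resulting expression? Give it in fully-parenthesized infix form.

Answer: (((y*z)*(b+9))+((y*z)*(4*y)))

Derivation:
Start: ((y*z)*((b+9)+(4*y)))
Apply DISTRIBUTE at root (target: ((y*z)*((b+9)+(4*y)))): ((y*z)*((b+9)+(4*y))) -> (((y*z)*(b+9))+((y*z)*(4*y)))
Apply DISTRIBUTE at L (target: ((y*z)*(b+9))): (((y*z)*(b+9))+((y*z)*(4*y))) -> ((((y*z)*b)+((y*z)*9))+((y*z)*(4*y)))
Apply FACTOR at L (target: (((y*z)*b)+((y*z)*9))): ((((y*z)*b)+((y*z)*9))+((y*z)*(4*y))) -> (((y*z)*(b+9))+((y*z)*(4*y)))
Apply DISTRIBUTE at L (target: ((y*z)*(b+9))): (((y*z)*(b+9))+((y*z)*(4*y))) -> ((((y*z)*b)+((y*z)*9))+((y*z)*(4*y)))
Apply FACTOR at L (target: (((y*z)*b)+((y*z)*9))): ((((y*z)*b)+((y*z)*9))+((y*z)*(4*y))) -> (((y*z)*(b+9))+((y*z)*(4*y)))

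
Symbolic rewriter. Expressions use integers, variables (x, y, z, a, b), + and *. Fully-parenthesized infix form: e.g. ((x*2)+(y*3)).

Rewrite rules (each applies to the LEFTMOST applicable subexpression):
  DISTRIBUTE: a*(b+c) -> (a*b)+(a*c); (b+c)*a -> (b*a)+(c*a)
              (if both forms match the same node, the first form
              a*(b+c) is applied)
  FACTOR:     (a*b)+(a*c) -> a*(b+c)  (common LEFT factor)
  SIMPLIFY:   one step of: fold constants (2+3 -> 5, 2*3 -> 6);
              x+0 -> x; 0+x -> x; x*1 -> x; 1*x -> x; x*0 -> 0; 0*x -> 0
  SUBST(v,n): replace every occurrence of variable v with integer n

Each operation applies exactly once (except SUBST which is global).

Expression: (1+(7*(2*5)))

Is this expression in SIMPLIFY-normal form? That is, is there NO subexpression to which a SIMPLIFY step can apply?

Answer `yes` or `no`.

Expression: (1+(7*(2*5)))
Scanning for simplifiable subexpressions (pre-order)...
  at root: (1+(7*(2*5))) (not simplifiable)
  at R: (7*(2*5)) (not simplifiable)
  at RR: (2*5) (SIMPLIFIABLE)
Found simplifiable subexpr at path RR: (2*5)
One SIMPLIFY step would give: (1+(7*10))
-> NOT in normal form.

Answer: no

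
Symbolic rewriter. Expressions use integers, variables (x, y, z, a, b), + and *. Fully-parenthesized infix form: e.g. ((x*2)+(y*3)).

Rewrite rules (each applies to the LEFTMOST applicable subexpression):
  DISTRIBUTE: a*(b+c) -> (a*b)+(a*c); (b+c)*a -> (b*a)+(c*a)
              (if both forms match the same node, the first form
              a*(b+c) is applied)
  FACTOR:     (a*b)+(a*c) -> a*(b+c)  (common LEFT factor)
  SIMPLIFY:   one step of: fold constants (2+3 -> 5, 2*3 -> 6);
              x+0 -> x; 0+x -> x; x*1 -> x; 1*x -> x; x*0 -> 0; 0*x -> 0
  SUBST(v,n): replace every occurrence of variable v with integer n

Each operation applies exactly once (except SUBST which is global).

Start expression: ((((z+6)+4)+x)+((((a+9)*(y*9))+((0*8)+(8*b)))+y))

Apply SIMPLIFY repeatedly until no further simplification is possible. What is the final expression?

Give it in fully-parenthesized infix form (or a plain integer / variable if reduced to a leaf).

Start: ((((z+6)+4)+x)+((((a+9)*(y*9))+((0*8)+(8*b)))+y))
Step 1: at RLRL: (0*8) -> 0; overall: ((((z+6)+4)+x)+((((a+9)*(y*9))+((0*8)+(8*b)))+y)) -> ((((z+6)+4)+x)+((((a+9)*(y*9))+(0+(8*b)))+y))
Step 2: at RLR: (0+(8*b)) -> (8*b); overall: ((((z+6)+4)+x)+((((a+9)*(y*9))+(0+(8*b)))+y)) -> ((((z+6)+4)+x)+((((a+9)*(y*9))+(8*b))+y))
Fixed point: ((((z+6)+4)+x)+((((a+9)*(y*9))+(8*b))+y))

Answer: ((((z+6)+4)+x)+((((a+9)*(y*9))+(8*b))+y))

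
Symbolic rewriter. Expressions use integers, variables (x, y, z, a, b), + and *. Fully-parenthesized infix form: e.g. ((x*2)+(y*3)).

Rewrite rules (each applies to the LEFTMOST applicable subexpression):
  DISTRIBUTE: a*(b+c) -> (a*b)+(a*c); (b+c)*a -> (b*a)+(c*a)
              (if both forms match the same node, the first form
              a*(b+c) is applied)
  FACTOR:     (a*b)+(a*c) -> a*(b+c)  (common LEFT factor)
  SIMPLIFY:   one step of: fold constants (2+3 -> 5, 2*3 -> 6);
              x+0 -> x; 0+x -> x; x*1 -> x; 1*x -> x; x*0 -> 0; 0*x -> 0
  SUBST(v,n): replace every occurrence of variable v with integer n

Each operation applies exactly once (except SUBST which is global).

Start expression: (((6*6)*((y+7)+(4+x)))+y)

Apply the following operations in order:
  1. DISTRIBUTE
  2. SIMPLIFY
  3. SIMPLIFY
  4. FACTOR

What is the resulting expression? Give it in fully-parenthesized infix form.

Start: (((6*6)*((y+7)+(4+x)))+y)
Apply DISTRIBUTE at L (target: ((6*6)*((y+7)+(4+x)))): (((6*6)*((y+7)+(4+x)))+y) -> ((((6*6)*(y+7))+((6*6)*(4+x)))+y)
Apply SIMPLIFY at LLL (target: (6*6)): ((((6*6)*(y+7))+((6*6)*(4+x)))+y) -> (((36*(y+7))+((6*6)*(4+x)))+y)
Apply SIMPLIFY at LRL (target: (6*6)): (((36*(y+7))+((6*6)*(4+x)))+y) -> (((36*(y+7))+(36*(4+x)))+y)
Apply FACTOR at L (target: ((36*(y+7))+(36*(4+x)))): (((36*(y+7))+(36*(4+x)))+y) -> ((36*((y+7)+(4+x)))+y)

Answer: ((36*((y+7)+(4+x)))+y)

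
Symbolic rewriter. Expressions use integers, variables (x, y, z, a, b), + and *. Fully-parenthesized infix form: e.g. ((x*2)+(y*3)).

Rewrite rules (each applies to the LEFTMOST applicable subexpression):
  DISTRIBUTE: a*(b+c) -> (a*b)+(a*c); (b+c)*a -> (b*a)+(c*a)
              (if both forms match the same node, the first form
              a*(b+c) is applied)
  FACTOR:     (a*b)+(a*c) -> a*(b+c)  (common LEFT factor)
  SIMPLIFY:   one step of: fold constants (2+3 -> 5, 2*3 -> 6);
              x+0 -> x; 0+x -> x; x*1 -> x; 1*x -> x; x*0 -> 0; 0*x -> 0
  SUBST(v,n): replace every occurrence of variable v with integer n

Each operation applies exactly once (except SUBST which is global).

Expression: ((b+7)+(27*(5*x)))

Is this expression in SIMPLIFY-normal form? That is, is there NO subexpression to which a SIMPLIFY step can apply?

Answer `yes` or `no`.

Answer: yes

Derivation:
Expression: ((b+7)+(27*(5*x)))
Scanning for simplifiable subexpressions (pre-order)...
  at root: ((b+7)+(27*(5*x))) (not simplifiable)
  at L: (b+7) (not simplifiable)
  at R: (27*(5*x)) (not simplifiable)
  at RR: (5*x) (not simplifiable)
Result: no simplifiable subexpression found -> normal form.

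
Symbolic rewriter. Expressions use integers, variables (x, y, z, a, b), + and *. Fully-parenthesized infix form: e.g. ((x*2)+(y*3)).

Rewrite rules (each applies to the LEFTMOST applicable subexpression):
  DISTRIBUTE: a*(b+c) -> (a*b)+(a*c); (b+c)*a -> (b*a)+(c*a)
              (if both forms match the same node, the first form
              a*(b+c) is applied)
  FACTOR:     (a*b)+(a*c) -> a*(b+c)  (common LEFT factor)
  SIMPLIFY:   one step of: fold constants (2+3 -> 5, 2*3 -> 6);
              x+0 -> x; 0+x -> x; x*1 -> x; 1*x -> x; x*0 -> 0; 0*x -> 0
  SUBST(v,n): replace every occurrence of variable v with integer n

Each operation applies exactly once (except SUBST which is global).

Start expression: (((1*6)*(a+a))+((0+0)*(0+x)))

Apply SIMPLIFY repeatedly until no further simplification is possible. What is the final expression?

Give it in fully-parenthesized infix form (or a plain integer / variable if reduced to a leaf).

Start: (((1*6)*(a+a))+((0+0)*(0+x)))
Step 1: at LL: (1*6) -> 6; overall: (((1*6)*(a+a))+((0+0)*(0+x))) -> ((6*(a+a))+((0+0)*(0+x)))
Step 2: at RL: (0+0) -> 0; overall: ((6*(a+a))+((0+0)*(0+x))) -> ((6*(a+a))+(0*(0+x)))
Step 3: at R: (0*(0+x)) -> 0; overall: ((6*(a+a))+(0*(0+x))) -> ((6*(a+a))+0)
Step 4: at root: ((6*(a+a))+0) -> (6*(a+a)); overall: ((6*(a+a))+0) -> (6*(a+a))
Fixed point: (6*(a+a))

Answer: (6*(a+a))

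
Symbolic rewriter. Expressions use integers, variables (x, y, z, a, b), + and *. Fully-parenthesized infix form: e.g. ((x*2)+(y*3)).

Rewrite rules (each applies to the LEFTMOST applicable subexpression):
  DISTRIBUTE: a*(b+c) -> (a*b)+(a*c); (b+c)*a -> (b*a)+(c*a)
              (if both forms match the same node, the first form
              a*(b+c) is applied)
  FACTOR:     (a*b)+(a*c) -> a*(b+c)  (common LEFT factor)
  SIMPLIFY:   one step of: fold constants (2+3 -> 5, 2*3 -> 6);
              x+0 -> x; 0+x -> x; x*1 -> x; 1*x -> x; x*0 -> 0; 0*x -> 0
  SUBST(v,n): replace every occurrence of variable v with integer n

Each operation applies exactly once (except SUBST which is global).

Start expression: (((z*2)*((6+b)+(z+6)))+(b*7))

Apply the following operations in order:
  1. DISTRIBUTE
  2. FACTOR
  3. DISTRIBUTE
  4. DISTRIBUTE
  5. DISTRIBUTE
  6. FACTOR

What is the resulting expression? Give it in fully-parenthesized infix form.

Start: (((z*2)*((6+b)+(z+6)))+(b*7))
Apply DISTRIBUTE at L (target: ((z*2)*((6+b)+(z+6)))): (((z*2)*((6+b)+(z+6)))+(b*7)) -> ((((z*2)*(6+b))+((z*2)*(z+6)))+(b*7))
Apply FACTOR at L (target: (((z*2)*(6+b))+((z*2)*(z+6)))): ((((z*2)*(6+b))+((z*2)*(z+6)))+(b*7)) -> (((z*2)*((6+b)+(z+6)))+(b*7))
Apply DISTRIBUTE at L (target: ((z*2)*((6+b)+(z+6)))): (((z*2)*((6+b)+(z+6)))+(b*7)) -> ((((z*2)*(6+b))+((z*2)*(z+6)))+(b*7))
Apply DISTRIBUTE at LL (target: ((z*2)*(6+b))): ((((z*2)*(6+b))+((z*2)*(z+6)))+(b*7)) -> (((((z*2)*6)+((z*2)*b))+((z*2)*(z+6)))+(b*7))
Apply DISTRIBUTE at LR (target: ((z*2)*(z+6))): (((((z*2)*6)+((z*2)*b))+((z*2)*(z+6)))+(b*7)) -> (((((z*2)*6)+((z*2)*b))+(((z*2)*z)+((z*2)*6)))+(b*7))
Apply FACTOR at LL (target: (((z*2)*6)+((z*2)*b))): (((((z*2)*6)+((z*2)*b))+(((z*2)*z)+((z*2)*6)))+(b*7)) -> ((((z*2)*(6+b))+(((z*2)*z)+((z*2)*6)))+(b*7))

Answer: ((((z*2)*(6+b))+(((z*2)*z)+((z*2)*6)))+(b*7))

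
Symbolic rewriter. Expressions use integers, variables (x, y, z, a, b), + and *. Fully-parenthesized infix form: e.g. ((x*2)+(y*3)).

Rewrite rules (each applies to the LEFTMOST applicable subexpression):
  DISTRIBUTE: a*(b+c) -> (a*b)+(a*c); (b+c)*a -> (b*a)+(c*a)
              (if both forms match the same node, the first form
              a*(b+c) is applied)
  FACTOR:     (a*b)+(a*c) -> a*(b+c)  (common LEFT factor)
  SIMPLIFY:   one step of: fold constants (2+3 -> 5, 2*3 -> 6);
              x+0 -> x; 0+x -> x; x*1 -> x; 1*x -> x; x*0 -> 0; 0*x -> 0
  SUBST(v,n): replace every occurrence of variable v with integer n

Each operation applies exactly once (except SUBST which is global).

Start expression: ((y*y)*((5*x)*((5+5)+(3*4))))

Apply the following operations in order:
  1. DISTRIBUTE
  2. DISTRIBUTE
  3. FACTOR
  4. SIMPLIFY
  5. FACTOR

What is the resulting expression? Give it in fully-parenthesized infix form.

Answer: ((y*y)*((5*x)*(10+(3*4))))

Derivation:
Start: ((y*y)*((5*x)*((5+5)+(3*4))))
Apply DISTRIBUTE at R (target: ((5*x)*((5+5)+(3*4)))): ((y*y)*((5*x)*((5+5)+(3*4)))) -> ((y*y)*(((5*x)*(5+5))+((5*x)*(3*4))))
Apply DISTRIBUTE at root (target: ((y*y)*(((5*x)*(5+5))+((5*x)*(3*4))))): ((y*y)*(((5*x)*(5+5))+((5*x)*(3*4)))) -> (((y*y)*((5*x)*(5+5)))+((y*y)*((5*x)*(3*4))))
Apply FACTOR at root (target: (((y*y)*((5*x)*(5+5)))+((y*y)*((5*x)*(3*4))))): (((y*y)*((5*x)*(5+5)))+((y*y)*((5*x)*(3*4)))) -> ((y*y)*(((5*x)*(5+5))+((5*x)*(3*4))))
Apply SIMPLIFY at RLR (target: (5+5)): ((y*y)*(((5*x)*(5+5))+((5*x)*(3*4)))) -> ((y*y)*(((5*x)*10)+((5*x)*(3*4))))
Apply FACTOR at R (target: (((5*x)*10)+((5*x)*(3*4)))): ((y*y)*(((5*x)*10)+((5*x)*(3*4)))) -> ((y*y)*((5*x)*(10+(3*4))))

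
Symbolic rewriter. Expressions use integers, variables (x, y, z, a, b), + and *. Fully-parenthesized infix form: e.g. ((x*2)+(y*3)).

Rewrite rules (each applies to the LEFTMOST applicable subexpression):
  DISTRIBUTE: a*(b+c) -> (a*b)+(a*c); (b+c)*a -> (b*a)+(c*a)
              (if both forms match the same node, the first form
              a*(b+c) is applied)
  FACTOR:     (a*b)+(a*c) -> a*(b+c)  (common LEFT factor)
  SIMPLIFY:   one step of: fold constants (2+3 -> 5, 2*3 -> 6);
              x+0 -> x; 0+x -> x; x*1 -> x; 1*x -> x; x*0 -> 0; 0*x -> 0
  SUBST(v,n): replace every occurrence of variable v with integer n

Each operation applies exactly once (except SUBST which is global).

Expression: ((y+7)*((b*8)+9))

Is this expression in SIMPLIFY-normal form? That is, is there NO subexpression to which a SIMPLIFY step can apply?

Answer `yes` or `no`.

Expression: ((y+7)*((b*8)+9))
Scanning for simplifiable subexpressions (pre-order)...
  at root: ((y+7)*((b*8)+9)) (not simplifiable)
  at L: (y+7) (not simplifiable)
  at R: ((b*8)+9) (not simplifiable)
  at RL: (b*8) (not simplifiable)
Result: no simplifiable subexpression found -> normal form.

Answer: yes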